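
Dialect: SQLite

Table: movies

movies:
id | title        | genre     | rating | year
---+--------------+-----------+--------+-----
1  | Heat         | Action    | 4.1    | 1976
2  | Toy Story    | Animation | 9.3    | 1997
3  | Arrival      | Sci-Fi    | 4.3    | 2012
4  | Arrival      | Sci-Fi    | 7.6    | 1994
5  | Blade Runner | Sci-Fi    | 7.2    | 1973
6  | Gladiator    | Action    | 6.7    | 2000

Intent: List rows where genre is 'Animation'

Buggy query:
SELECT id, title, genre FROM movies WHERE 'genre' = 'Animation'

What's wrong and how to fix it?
Bug: 'genre' in single quotes is a string literal, not the column; the comparison is literal-vs-literal and never true

Fix: Reference the column as genre without single quotes

Corrected query:
SELECT id, title, genre FROM movies WHERE genre = 'Animation'

Result:
id | title     | genre    
---+-----------+----------
2  | Toy Story | Animation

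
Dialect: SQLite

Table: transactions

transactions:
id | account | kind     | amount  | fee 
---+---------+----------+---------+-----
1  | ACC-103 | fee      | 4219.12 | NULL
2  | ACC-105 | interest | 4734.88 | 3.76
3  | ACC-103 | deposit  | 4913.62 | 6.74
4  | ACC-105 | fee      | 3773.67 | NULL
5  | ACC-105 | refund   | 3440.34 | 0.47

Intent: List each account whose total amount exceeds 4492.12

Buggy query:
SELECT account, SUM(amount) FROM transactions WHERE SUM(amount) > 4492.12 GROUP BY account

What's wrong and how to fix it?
Bug: Aggregate functions cannot appear in a WHERE clause

Fix: Move the aggregate condition to a HAVING clause

Corrected query:
SELECT account, SUM(amount) FROM transactions GROUP BY account HAVING SUM(amount) > 4492.12

Result:
account | SUM(amount)
--------+------------
ACC-103 | 9132.74    
ACC-105 | 11948.89   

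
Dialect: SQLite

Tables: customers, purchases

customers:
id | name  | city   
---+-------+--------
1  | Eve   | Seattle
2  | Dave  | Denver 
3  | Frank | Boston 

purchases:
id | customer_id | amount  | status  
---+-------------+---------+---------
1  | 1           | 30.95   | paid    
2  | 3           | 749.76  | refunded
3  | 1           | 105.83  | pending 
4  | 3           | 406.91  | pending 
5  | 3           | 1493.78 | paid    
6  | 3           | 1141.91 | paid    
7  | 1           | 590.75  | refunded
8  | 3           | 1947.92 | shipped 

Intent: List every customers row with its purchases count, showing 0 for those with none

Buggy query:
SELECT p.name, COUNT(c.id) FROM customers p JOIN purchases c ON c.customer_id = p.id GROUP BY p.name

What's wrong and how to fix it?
Bug: An inner join excludes parents with zero children

Fix: Switch to LEFT JOIN to retain unmatched parent rows

Corrected query:
SELECT p.name, COUNT(c.id) FROM customers p LEFT JOIN purchases c ON c.customer_id = p.id GROUP BY p.name

Result:
name  | COUNT(c.id)
------+------------
Dave  | 0          
Eve   | 3          
Frank | 5          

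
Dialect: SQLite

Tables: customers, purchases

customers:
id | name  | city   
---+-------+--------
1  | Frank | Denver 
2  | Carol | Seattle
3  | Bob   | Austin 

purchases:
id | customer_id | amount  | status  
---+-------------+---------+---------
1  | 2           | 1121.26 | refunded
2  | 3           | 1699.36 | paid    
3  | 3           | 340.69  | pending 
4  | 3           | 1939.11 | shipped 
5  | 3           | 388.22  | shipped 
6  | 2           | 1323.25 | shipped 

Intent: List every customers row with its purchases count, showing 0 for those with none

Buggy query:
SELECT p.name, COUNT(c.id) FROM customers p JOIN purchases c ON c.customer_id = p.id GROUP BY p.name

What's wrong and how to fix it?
Bug: An inner join excludes parents with zero children

Fix: Switch to LEFT JOIN to retain unmatched parent rows

Corrected query:
SELECT p.name, COUNT(c.id) FROM customers p LEFT JOIN purchases c ON c.customer_id = p.id GROUP BY p.name

Result:
name  | COUNT(c.id)
------+------------
Bob   | 4          
Carol | 2          
Frank | 0          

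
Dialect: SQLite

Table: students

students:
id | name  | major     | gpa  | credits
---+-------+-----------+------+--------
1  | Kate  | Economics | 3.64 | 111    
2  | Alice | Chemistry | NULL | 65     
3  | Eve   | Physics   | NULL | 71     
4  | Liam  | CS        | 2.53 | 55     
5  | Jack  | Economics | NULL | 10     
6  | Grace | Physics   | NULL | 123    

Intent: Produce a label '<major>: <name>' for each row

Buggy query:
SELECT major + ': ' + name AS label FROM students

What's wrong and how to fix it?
Bug: SQLite uses || for string concatenation; + coerces text to numbers (yielding 0)

Fix: Replace + with || to concatenate text

Corrected query:
SELECT major || ': ' || name AS label FROM students

Result:
label           
----------------
Economics: Kate 
Chemistry: Alice
Physics: Eve    
CS: Liam        
Economics: Jack 
Physics: Grace  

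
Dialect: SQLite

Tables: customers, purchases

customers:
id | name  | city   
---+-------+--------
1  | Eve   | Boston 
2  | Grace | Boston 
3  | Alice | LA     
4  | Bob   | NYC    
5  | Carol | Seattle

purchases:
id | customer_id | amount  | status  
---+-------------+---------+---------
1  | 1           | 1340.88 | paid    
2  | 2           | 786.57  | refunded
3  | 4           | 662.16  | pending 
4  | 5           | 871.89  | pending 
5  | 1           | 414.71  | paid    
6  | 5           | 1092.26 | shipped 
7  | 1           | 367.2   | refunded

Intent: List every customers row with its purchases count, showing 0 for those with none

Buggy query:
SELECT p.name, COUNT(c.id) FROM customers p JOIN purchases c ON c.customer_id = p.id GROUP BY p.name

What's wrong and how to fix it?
Bug: INNER JOIN drops customers rows that have no matching purchases rows

Fix: Use LEFT JOIN so parents without children still appear (COUNT(c.id) gives 0)

Corrected query:
SELECT p.name, COUNT(c.id) FROM customers p LEFT JOIN purchases c ON c.customer_id = p.id GROUP BY p.name

Result:
name  | COUNT(c.id)
------+------------
Alice | 0          
Bob   | 1          
Carol | 2          
Eve   | 3          
Grace | 1          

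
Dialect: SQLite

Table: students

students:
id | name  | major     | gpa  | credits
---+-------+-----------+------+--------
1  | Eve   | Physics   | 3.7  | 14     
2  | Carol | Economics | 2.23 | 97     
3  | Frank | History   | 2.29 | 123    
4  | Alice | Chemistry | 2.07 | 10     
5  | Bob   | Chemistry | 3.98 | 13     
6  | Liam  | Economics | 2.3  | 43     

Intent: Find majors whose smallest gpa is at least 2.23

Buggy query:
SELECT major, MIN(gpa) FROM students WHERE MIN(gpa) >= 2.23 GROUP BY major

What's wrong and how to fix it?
Bug: Aggregates like MIN are computed per group after WHERE runs

Fix: Use HAVING for the per-group MIN condition

Corrected query:
SELECT major, MIN(gpa) FROM students GROUP BY major HAVING MIN(gpa) >= 2.23

Result:
major     | MIN(gpa)
----------+---------
Economics | 2.23    
History   | 2.29    
Physics   | 3.7     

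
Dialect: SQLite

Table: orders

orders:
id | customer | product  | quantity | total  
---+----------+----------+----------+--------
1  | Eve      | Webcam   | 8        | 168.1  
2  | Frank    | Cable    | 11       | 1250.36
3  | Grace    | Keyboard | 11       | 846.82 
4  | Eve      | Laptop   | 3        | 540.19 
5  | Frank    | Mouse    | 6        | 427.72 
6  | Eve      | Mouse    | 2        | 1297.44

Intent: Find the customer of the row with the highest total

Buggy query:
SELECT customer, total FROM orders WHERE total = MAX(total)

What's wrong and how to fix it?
Bug: MAX(total) is an aggregate and cannot be used directly in WHERE

Fix: Wrap MAX in a scalar subquery so WHERE compares against a single value

Corrected query:
SELECT customer, total FROM orders WHERE total = (SELECT MAX(total) FROM orders)

Result:
customer | total  
---------+--------
Eve      | 1297.44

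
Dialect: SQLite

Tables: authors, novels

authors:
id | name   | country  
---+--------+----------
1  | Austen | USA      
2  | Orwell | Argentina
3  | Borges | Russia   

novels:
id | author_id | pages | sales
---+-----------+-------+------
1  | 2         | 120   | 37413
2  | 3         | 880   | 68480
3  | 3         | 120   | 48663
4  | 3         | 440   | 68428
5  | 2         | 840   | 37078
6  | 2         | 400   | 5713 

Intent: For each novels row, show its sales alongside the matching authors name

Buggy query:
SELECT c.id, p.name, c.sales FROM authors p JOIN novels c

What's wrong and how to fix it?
Bug: JOIN with no ON clause produces a cartesian product; every novels row pairs with every authors row

Fix: Specify the join condition linking the foreign key to the parent id

Corrected query:
SELECT c.id, p.name, c.sales FROM authors p JOIN novels c ON c.author_id = p.id

Result:
id | name   | sales
---+--------+------
1  | Orwell | 37413
2  | Borges | 68480
3  | Borges | 48663
4  | Borges | 68428
5  | Orwell | 37078
6  | Orwell | 5713 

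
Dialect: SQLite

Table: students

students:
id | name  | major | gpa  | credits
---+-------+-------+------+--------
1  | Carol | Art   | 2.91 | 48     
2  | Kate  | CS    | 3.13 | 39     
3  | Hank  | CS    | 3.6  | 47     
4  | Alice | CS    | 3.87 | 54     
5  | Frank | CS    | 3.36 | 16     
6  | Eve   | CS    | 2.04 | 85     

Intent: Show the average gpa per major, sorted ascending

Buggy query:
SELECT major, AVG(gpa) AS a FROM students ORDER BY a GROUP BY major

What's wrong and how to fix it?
Bug: GROUP BY must precede ORDER BY

Fix: Move ORDER BY to the end, after GROUP BY

Corrected query:
SELECT major, AVG(gpa) AS a FROM students GROUP BY major ORDER BY a

Result:
major | a   
------+-----
Art   | 2.91
CS    | 3.2 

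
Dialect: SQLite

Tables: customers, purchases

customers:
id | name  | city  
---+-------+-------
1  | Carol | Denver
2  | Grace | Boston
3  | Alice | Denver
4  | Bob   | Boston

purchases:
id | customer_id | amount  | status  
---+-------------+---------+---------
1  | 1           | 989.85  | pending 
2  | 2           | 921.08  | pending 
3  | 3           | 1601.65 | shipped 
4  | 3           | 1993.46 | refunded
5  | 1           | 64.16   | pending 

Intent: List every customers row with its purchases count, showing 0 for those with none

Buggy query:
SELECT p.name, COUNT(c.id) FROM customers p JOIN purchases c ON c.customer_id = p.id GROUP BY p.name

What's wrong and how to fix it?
Bug: INNER JOIN drops customers rows that have no matching purchases rows

Fix: Switch to LEFT JOIN to retain unmatched parent rows

Corrected query:
SELECT p.name, COUNT(c.id) FROM customers p LEFT JOIN purchases c ON c.customer_id = p.id GROUP BY p.name

Result:
name  | COUNT(c.id)
------+------------
Alice | 2          
Bob   | 0          
Carol | 2          
Grace | 1          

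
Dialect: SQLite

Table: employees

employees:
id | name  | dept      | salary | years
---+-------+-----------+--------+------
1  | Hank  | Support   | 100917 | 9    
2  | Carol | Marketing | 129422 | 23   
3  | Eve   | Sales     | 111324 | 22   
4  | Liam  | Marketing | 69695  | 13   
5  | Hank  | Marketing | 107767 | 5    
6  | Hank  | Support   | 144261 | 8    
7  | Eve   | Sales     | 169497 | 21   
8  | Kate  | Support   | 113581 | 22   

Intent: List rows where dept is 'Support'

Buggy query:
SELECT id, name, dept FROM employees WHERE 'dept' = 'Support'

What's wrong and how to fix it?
Bug: 'dept' in single quotes is a string literal, not the column; the comparison is literal-vs-literal and never true

Fix: Remove the quotes around the column name (or use double quotes for an identifier)

Corrected query:
SELECT id, name, dept FROM employees WHERE dept = 'Support'

Result:
id | name | dept   
---+------+--------
1  | Hank | Support
6  | Hank | Support
8  | Kate | Support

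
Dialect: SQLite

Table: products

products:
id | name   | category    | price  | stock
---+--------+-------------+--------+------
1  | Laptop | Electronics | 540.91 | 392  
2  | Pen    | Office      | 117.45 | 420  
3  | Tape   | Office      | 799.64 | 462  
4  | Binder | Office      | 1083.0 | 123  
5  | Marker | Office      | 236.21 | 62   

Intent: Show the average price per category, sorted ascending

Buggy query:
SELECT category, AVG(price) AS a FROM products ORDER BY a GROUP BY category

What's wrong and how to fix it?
Bug: GROUP BY must precede ORDER BY

Fix: Move ORDER BY to the end, after GROUP BY

Corrected query:
SELECT category, AVG(price) AS a FROM products GROUP BY category ORDER BY a

Result:
category    | a      
------------+--------
Electronics | 540.91 
Office      | 559.075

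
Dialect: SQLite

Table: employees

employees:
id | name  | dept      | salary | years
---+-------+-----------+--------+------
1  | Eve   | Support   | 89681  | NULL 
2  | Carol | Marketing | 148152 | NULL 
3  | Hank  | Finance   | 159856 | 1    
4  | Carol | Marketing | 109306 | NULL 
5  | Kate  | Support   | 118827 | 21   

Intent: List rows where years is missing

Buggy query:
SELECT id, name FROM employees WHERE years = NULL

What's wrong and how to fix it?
Bug: '= NULL' is always unknown in SQL three-valued logic, so no rows match

Fix: Replace '= NULL' with 'IS NULL'

Corrected query:
SELECT id, name FROM employees WHERE years IS NULL

Result:
id | name 
---+------
1  | Eve  
2  | Carol
4  | Carol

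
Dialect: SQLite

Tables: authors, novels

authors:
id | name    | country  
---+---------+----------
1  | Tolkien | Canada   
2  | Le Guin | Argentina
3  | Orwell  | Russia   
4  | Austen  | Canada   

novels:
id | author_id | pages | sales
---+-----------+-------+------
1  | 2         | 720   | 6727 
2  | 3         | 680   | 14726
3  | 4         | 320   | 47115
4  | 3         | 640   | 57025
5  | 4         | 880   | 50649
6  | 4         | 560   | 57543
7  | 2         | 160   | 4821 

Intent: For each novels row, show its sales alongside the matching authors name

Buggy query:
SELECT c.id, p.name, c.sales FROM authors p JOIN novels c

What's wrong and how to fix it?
Bug: JOIN with no ON clause produces a cartesian product; every novels row pairs with every authors row

Fix: Specify the join condition linking the foreign key to the parent id

Corrected query:
SELECT c.id, p.name, c.sales FROM authors p JOIN novels c ON c.author_id = p.id

Result:
id | name    | sales
---+---------+------
1  | Le Guin | 6727 
2  | Orwell  | 14726
3  | Austen  | 47115
4  | Orwell  | 57025
5  | Austen  | 50649
6  | Austen  | 57543
7  | Le Guin | 4821 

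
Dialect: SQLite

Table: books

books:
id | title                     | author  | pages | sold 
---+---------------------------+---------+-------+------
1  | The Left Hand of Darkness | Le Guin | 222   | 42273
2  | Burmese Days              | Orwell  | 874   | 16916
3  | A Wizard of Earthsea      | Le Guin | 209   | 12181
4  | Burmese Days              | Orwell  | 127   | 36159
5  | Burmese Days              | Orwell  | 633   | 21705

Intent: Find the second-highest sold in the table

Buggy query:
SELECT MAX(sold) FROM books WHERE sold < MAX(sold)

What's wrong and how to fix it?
Bug: MAX(sold) on the right of the comparison is an aggregate-in-WHERE error

Fix: Put the inner MAX in a scalar subquery

Corrected query:
SELECT MAX(sold) FROM books WHERE sold < (SELECT MAX(sold) FROM books)

Result:
MAX(sold)
---------
36159    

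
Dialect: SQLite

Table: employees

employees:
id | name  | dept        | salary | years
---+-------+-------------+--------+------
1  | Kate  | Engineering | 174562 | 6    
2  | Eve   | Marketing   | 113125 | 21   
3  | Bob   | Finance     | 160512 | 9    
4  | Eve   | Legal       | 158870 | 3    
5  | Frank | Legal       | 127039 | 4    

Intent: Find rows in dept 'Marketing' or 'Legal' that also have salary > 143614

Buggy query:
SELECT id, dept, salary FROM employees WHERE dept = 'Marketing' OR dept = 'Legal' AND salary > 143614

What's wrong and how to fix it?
Bug: AND binds tighter than OR, so this parses as dept = 'Marketing' OR (dept = 'Legal' AND salary > 143614)

Fix: Group the OR with parentheses (or use IN), then AND the threshold

Corrected query:
SELECT id, dept, salary FROM employees WHERE (dept = 'Marketing' OR dept = 'Legal') AND salary > 143614

Result:
id | dept  | salary
---+-------+-------
4  | Legal | 158870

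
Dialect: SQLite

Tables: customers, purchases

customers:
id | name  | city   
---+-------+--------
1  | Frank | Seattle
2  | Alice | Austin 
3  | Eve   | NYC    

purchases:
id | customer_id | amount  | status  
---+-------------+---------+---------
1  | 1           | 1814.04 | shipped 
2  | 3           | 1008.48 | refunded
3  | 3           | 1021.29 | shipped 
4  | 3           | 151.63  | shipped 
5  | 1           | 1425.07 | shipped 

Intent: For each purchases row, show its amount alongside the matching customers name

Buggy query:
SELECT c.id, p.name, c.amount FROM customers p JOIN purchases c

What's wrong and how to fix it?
Bug: JOIN with no ON clause produces a cartesian product; every purchases row pairs with every customers row

Fix: Specify the join condition linking the foreign key to the parent id

Corrected query:
SELECT c.id, p.name, c.amount FROM customers p JOIN purchases c ON c.customer_id = p.id

Result:
id | name  | amount 
---+-------+--------
1  | Frank | 1814.04
2  | Eve   | 1008.48
3  | Eve   | 1021.29
4  | Eve   | 151.63 
5  | Frank | 1425.07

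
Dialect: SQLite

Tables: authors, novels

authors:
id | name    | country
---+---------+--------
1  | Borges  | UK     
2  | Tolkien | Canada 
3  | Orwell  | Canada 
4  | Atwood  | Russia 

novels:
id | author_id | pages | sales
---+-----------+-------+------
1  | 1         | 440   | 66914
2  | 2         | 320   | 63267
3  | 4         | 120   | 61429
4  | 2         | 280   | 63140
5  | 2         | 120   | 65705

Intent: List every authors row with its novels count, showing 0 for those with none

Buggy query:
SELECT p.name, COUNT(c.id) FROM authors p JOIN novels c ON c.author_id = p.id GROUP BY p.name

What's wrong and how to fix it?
Bug: INNER JOIN drops authors rows that have no matching novels rows

Fix: Use LEFT JOIN so parents without children still appear (COUNT(c.id) gives 0)

Corrected query:
SELECT p.name, COUNT(c.id) FROM authors p LEFT JOIN novels c ON c.author_id = p.id GROUP BY p.name

Result:
name    | COUNT(c.id)
--------+------------
Atwood  | 1          
Borges  | 1          
Orwell  | 0          
Tolkien | 3          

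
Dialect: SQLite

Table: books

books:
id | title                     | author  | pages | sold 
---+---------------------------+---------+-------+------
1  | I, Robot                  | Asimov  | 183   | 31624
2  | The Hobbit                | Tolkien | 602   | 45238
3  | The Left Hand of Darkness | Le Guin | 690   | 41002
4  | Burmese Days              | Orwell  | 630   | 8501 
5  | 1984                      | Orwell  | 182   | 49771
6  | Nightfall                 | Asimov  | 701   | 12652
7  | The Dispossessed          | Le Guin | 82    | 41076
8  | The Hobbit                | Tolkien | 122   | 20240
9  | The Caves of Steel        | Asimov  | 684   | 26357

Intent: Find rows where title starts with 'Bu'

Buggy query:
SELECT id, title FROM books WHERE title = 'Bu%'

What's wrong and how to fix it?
Bug: Wildcards only work with LIKE; '=' treats '%' as a literal character

Fix: Use LIKE for wildcard pattern matching

Corrected query:
SELECT id, title FROM books WHERE title LIKE 'Bu%'

Result:
id | title       
---+-------------
4  | Burmese Days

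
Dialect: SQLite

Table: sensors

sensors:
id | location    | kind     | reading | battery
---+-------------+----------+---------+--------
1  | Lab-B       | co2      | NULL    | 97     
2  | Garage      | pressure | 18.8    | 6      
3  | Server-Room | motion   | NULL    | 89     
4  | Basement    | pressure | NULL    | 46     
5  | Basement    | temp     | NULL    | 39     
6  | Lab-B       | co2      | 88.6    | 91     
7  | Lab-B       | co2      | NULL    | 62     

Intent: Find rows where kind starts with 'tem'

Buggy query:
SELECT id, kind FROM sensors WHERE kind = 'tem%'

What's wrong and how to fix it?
Bug: Wildcards only work with LIKE; '=' treats '%' as a literal character

Fix: Use LIKE for wildcard pattern matching

Corrected query:
SELECT id, kind FROM sensors WHERE kind LIKE 'tem%'

Result:
id | kind
---+-----
5  | temp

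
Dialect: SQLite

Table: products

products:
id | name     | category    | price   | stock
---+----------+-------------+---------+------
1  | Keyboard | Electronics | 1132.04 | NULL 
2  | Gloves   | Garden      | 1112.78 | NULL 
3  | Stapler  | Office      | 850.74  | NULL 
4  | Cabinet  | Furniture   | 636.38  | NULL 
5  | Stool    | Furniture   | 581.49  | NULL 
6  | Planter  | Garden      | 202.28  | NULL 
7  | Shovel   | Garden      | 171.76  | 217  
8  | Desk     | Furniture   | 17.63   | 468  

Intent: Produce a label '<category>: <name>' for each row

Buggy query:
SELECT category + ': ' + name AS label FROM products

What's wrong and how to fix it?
Bug: SQLite uses || for string concatenation; + coerces text to numbers (yielding 0)

Fix: Replace + with || to concatenate text

Corrected query:
SELECT category || ': ' || name AS label FROM products

Result:
label                
---------------------
Electronics: Keyboard
Garden: Gloves       
Office: Stapler      
Furniture: Cabinet   
Furniture: Stool     
Garden: Planter      
Garden: Shovel       
Furniture: Desk      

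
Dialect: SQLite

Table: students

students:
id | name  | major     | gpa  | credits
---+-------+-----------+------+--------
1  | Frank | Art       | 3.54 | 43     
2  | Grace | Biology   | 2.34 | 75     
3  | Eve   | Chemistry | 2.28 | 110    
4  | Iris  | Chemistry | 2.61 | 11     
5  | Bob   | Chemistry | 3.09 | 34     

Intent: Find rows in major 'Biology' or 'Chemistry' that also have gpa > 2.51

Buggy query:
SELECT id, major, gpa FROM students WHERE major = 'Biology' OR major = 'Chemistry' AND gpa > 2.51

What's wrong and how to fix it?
Bug: AND binds tighter than OR, so this parses as major = 'Biology' OR (major = 'Chemistry' AND gpa > 2.51)

Fix: Group the OR with parentheses (or use IN), then AND the threshold

Corrected query:
SELECT id, major, gpa FROM students WHERE (major = 'Biology' OR major = 'Chemistry') AND gpa > 2.51

Result:
id | major     | gpa 
---+-----------+-----
4  | Chemistry | 2.61
5  | Chemistry | 3.09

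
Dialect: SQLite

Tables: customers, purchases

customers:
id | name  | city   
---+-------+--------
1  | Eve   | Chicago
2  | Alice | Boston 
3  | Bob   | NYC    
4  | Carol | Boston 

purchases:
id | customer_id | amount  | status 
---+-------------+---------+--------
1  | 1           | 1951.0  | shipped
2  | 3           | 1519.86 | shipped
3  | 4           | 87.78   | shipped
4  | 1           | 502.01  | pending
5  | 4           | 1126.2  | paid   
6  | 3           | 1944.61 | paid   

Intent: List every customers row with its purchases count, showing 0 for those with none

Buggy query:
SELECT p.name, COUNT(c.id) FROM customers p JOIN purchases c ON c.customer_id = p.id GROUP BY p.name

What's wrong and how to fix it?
Bug: An inner join excludes parents with zero children

Fix: Switch to LEFT JOIN to retain unmatched parent rows

Corrected query:
SELECT p.name, COUNT(c.id) FROM customers p LEFT JOIN purchases c ON c.customer_id = p.id GROUP BY p.name

Result:
name  | COUNT(c.id)
------+------------
Alice | 0          
Bob   | 2          
Carol | 2          
Eve   | 2          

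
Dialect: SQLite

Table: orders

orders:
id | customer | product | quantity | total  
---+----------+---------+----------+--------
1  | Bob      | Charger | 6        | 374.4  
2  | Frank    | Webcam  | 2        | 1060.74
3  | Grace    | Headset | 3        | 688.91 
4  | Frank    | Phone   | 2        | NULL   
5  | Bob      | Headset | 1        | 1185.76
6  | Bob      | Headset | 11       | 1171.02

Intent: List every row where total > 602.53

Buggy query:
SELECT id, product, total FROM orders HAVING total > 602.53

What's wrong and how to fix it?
Bug: HAVING filters the output of aggregation, but this query has no GROUP BY and no aggregate functions, so SQLite rejects it (HAVING clause on a non-aggregate query); the condition here is per row

Fix: Replace HAVING with WHERE since the condition applies to individual rows

Corrected query:
SELECT id, product, total FROM orders WHERE total > 602.53

Result:
id | product | total  
---+---------+--------
2  | Webcam  | 1060.74
3  | Headset | 688.91 
5  | Headset | 1185.76
6  | Headset | 1171.02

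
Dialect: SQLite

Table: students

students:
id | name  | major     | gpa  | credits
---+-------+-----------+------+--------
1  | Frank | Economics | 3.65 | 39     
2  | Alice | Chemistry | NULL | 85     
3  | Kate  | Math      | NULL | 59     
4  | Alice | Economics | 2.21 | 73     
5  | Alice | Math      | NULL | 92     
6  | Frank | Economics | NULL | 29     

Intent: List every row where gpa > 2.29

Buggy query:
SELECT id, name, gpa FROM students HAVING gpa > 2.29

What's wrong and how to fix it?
Bug: This is a non-aggregate query (no GROUP BY, no aggregates), so in SQLite the HAVING clause is invalid here; a row-level condition belongs in WHERE

Fix: Use WHERE for row-level filtering

Corrected query:
SELECT id, name, gpa FROM students WHERE gpa > 2.29

Result:
id | name  | gpa 
---+-------+-----
1  | Frank | 3.65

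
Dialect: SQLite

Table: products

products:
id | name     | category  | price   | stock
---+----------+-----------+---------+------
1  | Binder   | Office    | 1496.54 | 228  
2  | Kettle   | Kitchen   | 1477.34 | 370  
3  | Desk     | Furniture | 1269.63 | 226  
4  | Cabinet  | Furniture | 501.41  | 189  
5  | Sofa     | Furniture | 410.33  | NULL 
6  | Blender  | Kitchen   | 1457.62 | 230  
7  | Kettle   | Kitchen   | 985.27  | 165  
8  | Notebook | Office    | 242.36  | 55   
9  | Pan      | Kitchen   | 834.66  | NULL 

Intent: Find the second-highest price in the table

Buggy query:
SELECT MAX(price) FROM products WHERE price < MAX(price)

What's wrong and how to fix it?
Bug: MAX(price) on the right of the comparison is an aggregate-in-WHERE error

Fix: Put the inner MAX in a scalar subquery

Corrected query:
SELECT MAX(price) FROM products WHERE price < (SELECT MAX(price) FROM products)

Result:
MAX(price)
----------
1477.34   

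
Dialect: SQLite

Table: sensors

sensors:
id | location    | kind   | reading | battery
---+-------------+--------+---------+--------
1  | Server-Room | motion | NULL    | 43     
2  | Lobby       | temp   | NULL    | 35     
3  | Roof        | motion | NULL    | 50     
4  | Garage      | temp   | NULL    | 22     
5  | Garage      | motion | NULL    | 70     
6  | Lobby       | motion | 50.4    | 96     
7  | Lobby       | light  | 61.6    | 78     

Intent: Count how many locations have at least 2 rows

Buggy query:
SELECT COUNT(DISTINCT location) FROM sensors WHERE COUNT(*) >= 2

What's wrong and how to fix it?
Bug: COUNT(*) cannot appear in WHERE; the per-group count doesn't exist yet

Fix: Group first with HAVING COUNT(*) >= 2, then COUNT the resulting groups

Corrected query:
SELECT COUNT(*) FROM (SELECT location FROM sensors GROUP BY location HAVING COUNT(*) >= 2)

Result:
COUNT(*)
--------
2       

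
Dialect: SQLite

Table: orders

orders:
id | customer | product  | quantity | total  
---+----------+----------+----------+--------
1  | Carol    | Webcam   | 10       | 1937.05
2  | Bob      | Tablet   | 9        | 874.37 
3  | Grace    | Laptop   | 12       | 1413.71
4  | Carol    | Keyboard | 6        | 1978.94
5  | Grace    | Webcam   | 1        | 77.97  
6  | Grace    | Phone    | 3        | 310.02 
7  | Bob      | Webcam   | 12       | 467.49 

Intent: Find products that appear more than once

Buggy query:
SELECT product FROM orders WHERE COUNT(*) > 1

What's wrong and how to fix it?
Bug: COUNT(*) is an aggregate and cannot be used in WHERE

Fix: GROUP BY product, then filter groups with HAVING COUNT(*) > 1

Corrected query:
SELECT product FROM orders GROUP BY product HAVING COUNT(*) > 1

Result:
product
-------
Webcam 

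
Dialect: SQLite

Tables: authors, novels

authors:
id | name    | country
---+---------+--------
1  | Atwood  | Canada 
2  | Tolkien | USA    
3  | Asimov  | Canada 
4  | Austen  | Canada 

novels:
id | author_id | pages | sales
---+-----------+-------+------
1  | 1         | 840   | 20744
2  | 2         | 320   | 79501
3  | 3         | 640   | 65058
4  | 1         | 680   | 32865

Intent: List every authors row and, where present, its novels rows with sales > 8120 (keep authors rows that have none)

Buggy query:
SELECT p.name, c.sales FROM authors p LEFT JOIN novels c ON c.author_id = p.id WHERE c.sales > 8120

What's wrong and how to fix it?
Bug: A WHERE condition on the right-hand table after LEFT JOIN drops unmatched parents

Fix: Move the right-table condition into the ON clause so unmatched parents are kept

Corrected query:
SELECT p.name, c.sales FROM authors p LEFT JOIN novels c ON c.author_id = p.id AND c.sales > 8120

Result:
name    | sales
--------+------
Atwood  | 20744
Atwood  | 32865
Tolkien | 79501
Asimov  | 65058
Austen  | NULL 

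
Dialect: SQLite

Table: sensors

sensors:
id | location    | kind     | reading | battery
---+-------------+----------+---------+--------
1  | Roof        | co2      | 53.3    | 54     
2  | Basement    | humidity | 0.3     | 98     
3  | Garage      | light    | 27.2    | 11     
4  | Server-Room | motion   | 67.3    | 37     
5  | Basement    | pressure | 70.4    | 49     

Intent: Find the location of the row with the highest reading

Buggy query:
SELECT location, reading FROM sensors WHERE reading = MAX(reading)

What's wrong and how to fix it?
Bug: WHERE is evaluated per row; an aggregate over the whole table isn't defined there

Fix: Wrap MAX in a scalar subquery so WHERE compares against a single value

Corrected query:
SELECT location, reading FROM sensors WHERE reading = (SELECT MAX(reading) FROM sensors)

Result:
location | reading
---------+--------
Basement | 70.4   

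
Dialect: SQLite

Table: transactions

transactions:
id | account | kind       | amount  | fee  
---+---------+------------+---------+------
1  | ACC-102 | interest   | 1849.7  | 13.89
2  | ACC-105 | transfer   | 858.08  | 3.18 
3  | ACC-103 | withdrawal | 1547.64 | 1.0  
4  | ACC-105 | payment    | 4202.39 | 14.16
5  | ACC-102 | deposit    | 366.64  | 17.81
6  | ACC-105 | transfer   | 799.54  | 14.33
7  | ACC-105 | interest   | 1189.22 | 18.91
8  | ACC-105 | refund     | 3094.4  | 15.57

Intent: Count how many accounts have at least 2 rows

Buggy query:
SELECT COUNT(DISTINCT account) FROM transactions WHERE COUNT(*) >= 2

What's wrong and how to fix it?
Bug: WHERE filters individual rows, not groups, so a group-level COUNT is invalid there

Fix: Use a subquery that GROUPs and filters with HAVING, then count its rows

Corrected query:
SELECT COUNT(*) FROM (SELECT account FROM transactions GROUP BY account HAVING COUNT(*) >= 2)

Result:
COUNT(*)
--------
2       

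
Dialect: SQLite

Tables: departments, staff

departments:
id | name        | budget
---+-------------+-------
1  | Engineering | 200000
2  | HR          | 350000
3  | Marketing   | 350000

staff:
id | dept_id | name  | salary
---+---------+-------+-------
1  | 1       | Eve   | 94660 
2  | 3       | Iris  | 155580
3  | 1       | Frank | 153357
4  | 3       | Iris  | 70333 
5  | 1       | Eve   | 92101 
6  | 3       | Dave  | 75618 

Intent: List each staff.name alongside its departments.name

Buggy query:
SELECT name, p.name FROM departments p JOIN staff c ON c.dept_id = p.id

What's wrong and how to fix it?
Bug: 'name' exists in both joined tables, so the database can't tell which one is meant

Fix: Prefix ambiguous columns with the table alias

Corrected query:
SELECT c.name, p.name FROM departments p JOIN staff c ON c.dept_id = p.id

Result:
name  | name       
------+------------
Eve   | Engineering
Iris  | Marketing  
Frank | Engineering
Iris  | Marketing  
Eve   | Engineering
Dave  | Marketing  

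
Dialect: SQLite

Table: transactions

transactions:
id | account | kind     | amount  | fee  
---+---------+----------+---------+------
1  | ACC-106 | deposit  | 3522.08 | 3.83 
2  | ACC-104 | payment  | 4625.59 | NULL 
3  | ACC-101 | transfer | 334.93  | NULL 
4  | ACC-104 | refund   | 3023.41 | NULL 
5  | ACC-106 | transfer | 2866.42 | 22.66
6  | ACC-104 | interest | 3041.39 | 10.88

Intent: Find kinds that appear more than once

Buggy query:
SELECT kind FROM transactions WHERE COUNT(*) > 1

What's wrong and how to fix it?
Bug: COUNT(*) is an aggregate and cannot be used in WHERE

Fix: GROUP BY kind, then filter groups with HAVING COUNT(*) > 1

Corrected query:
SELECT kind FROM transactions GROUP BY kind HAVING COUNT(*) > 1

Result:
kind    
--------
transfer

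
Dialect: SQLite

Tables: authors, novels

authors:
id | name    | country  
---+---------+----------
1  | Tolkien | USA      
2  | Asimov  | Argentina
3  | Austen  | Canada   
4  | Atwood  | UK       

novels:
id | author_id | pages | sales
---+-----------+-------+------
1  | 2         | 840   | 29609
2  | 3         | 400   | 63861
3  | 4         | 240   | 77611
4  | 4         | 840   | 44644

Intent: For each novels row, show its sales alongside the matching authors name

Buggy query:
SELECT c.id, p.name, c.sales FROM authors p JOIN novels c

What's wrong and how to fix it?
Bug: JOIN with no ON clause produces a cartesian product; every novels row pairs with every authors row

Fix: Specify the join condition linking the foreign key to the parent id

Corrected query:
SELECT c.id, p.name, c.sales FROM authors p JOIN novels c ON c.author_id = p.id

Result:
id | name   | sales
---+--------+------
1  | Asimov | 29609
2  | Austen | 63861
3  | Atwood | 77611
4  | Atwood | 44644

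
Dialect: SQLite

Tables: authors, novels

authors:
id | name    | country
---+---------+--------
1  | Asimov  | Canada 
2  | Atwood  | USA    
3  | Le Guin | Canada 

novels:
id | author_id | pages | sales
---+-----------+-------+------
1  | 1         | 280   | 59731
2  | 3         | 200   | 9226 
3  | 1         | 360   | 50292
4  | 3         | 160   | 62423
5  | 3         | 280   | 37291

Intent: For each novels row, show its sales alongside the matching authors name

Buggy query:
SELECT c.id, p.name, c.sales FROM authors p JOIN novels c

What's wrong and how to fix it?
Bug: JOIN with no ON clause produces a cartesian product; every novels row pairs with every authors row

Fix: Specify the join condition linking the foreign key to the parent id

Corrected query:
SELECT c.id, p.name, c.sales FROM authors p JOIN novels c ON c.author_id = p.id

Result:
id | name    | sales
---+---------+------
1  | Asimov  | 59731
2  | Le Guin | 9226 
3  | Asimov  | 50292
4  | Le Guin | 62423
5  | Le Guin | 37291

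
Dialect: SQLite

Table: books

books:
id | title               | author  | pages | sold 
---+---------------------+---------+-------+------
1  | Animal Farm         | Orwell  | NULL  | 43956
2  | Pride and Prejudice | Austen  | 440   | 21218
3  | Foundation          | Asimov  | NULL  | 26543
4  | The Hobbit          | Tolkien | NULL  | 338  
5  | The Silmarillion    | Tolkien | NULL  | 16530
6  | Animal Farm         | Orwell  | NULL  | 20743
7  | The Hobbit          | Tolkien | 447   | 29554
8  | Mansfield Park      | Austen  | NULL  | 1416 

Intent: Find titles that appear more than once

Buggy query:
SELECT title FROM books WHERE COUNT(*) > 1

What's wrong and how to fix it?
Bug: COUNT(*) is an aggregate and cannot be used in WHERE

Fix: Group first, then use HAVING for the count condition

Corrected query:
SELECT title FROM books GROUP BY title HAVING COUNT(*) > 1

Result:
title      
-----------
Animal Farm
The Hobbit 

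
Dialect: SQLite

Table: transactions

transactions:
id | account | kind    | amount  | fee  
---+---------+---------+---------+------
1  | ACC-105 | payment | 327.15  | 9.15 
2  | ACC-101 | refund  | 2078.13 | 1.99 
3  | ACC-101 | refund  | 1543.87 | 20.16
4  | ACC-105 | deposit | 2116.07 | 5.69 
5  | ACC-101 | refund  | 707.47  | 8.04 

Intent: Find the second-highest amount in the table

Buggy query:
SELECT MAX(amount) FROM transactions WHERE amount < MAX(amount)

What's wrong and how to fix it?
Bug: The inner MAX is an aggregate inside WHERE, which is not allowed

Fix: Put the inner MAX in a scalar subquery

Corrected query:
SELECT MAX(amount) FROM transactions WHERE amount < (SELECT MAX(amount) FROM transactions)

Result:
MAX(amount)
-----------
2078.13    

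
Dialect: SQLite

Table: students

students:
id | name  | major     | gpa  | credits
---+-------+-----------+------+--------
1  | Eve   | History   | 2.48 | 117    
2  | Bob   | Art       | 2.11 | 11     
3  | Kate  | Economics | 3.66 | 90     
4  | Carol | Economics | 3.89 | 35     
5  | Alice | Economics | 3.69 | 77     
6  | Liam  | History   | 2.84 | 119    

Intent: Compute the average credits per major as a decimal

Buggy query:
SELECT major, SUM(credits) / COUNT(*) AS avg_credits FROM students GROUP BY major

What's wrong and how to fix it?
Bug: Both operands are integers, so '/' performs integer division and truncates

Fix: Cast one side to REAL so the division keeps the fractional part

Corrected query:
SELECT major, SUM(credits) * 1.0 / COUNT(*) AS avg_credits FROM students GROUP BY major

Result:
major     | avg_credits
----------+------------
Art       | 11         
Economics | 67.333333  
History   | 118        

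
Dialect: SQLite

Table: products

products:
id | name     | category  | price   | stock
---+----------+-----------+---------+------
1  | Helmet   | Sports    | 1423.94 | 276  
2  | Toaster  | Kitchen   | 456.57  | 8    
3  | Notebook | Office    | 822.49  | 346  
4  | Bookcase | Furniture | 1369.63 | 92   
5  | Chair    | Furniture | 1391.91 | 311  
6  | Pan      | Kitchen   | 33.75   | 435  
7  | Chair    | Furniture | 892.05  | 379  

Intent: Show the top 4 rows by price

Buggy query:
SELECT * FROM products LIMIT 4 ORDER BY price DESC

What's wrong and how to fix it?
Bug: LIMIT must come after ORDER BY

Fix: Swap the clauses: ORDER BY first, then LIMIT

Corrected query:
SELECT * FROM products ORDER BY price DESC LIMIT 4

Result:
id | name     | category  | price   | stock
---+----------+-----------+---------+------
1  | Helmet   | Sports    | 1423.94 | 276  
5  | Chair    | Furniture | 1391.91 | 311  
4  | Bookcase | Furniture | 1369.63 | 92   
7  | Chair    | Furniture | 892.05  | 379  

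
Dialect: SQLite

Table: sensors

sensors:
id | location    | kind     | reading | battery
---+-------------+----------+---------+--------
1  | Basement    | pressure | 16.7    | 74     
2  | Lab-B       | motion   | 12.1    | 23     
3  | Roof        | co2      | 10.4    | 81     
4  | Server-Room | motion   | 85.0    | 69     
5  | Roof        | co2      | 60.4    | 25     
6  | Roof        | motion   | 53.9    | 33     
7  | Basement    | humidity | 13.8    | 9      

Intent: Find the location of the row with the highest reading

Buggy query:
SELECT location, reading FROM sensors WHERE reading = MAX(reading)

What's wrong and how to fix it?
Bug: WHERE is evaluated per row; an aggregate over the whole table isn't defined there

Fix: Wrap MAX in a scalar subquery so WHERE compares against a single value

Corrected query:
SELECT location, reading FROM sensors WHERE reading = (SELECT MAX(reading) FROM sensors)

Result:
location    | reading
------------+--------
Server-Room | 85     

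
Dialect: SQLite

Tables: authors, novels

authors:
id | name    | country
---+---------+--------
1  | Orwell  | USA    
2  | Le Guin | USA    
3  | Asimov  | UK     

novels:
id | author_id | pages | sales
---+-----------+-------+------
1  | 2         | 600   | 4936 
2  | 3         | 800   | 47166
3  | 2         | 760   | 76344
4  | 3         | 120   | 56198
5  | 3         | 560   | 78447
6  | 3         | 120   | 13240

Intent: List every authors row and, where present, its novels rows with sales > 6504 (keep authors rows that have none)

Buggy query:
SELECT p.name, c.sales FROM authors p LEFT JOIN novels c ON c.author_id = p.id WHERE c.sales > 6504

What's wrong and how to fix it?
Bug: Filtering c.sales in WHERE discards the NULL rows produced by LEFT JOIN, turning it into an inner join

Fix: Move the right-table condition into the ON clause so unmatched parents are kept

Corrected query:
SELECT p.name, c.sales FROM authors p LEFT JOIN novels c ON c.author_id = p.id AND c.sales > 6504

Result:
name    | sales
--------+------
Orwell  | NULL 
Le Guin | 76344
Asimov  | 13240
Asimov  | 47166
Asimov  | 56198
Asimov  | 78447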